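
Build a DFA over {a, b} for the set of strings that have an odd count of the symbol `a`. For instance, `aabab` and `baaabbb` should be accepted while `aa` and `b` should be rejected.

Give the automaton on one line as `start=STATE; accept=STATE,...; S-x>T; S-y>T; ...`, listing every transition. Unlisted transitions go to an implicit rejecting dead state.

The only thing that matters is how many `a`s have appeared, reduced mod 2. Use one state per residue: s0 for 0, …, s1 for 1. Reading `a` moves to the next residue; anything else stays put. s1 is accepting.
With 2 states:
        a   b  
>  s0   s1  s0 
 * s1   s0  s1 
(> = start, * = accepting)

start=s0; accept=s1; s0-a>s1; s0-b>s0; s1-a>s0; s1-b>s1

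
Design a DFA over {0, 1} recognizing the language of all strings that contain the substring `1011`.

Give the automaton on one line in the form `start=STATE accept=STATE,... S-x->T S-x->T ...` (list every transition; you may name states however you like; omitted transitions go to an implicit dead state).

start=q0 accept=q4 q0-0->q0 q0-1->q1 q1-0->q2 q1-1->q1 q2-0->q0 q2-1->q3 q3-0->q2 q3-1->q4 q4-0->q4 q4-1->q4

States q0..q3 record the length of the longest prefix of `1011` that matches the current input suffix. Reaching q4 means `1011` has been seen, and we stay there forever. Accept from q4.
5 states suffice.
        0   1  
>  q0   q0  q1 
   q1   q2  q1 
   q2   q0  q3 
   q3   q2  q4 
 * q4   q4  q4 
(> = start, * = accepting)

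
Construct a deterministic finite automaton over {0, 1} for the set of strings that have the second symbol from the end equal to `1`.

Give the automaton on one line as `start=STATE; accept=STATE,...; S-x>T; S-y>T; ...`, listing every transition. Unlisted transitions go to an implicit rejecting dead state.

start=q0; accept=q5,q6; q0-0>q1; q0-1>q2; q1-0>q3; q1-1>q4; q2-0>q5; q2-1>q6; q3-0>q3; q3-1>q4; q4-0>q5; q4-1>q6; q5-0>q3; q5-1>q4; q6-0>q5; q6-1>q6

A DFA must remember the last 2 symbols (since which symbol is second-to-last isn't known until the input ends). Use one state per possible window of the last ≤2 symbols; accept from those whose window starts with `1`.
With 7 states:
        0   1  
>  q0   q1  q2 
   q1   q3  q4 
   q2   q5  q6 
   q3   q3  q4 
   q4   q5  q6 
 * q5   q3  q4 
 * q6   q5  q6 
(> = start, * = accepting)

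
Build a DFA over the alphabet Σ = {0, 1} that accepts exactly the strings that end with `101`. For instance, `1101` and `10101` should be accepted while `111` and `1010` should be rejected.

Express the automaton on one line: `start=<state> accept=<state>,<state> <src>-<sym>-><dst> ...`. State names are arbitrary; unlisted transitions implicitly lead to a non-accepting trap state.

start=q0 accept=q3 q0-0->q0 q0-1->q1 q1-0->q2 q1-1->q1 q2-0->q0 q2-1->q3 q3-0->q2 q3-1->q1

Let each state record the length of the longest suffix of the input read so far that is also a prefix of `101`. q1 means the last symbol is `1`; q2 means the last 2 symbols are `10`; q3 means the last 3 symbols are `101`. Accept only at q3, where the string currently ends in `101`.
        0   1  
>  q0   q0  q1 
   q1   q2  q1 
   q2   q0  q3 
 * q3   q2  q1 
(> = start, * = accepting)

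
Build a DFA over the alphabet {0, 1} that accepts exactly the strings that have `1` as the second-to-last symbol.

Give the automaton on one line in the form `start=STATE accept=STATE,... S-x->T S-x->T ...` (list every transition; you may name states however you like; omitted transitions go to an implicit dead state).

Because acceptance depends on a position counted from the end, the machine has to buffer the most recent 2 symbols. Make each state the string of the last up-to-2 symbols read; on input `x` shift the window left and append `x`. Accept when the buffered window has length 2 and begins with `1`.
A 7-state machine:
       0  1 
>  A   B  C 
   B   D  E 
   C   F  G 
   D   D  E 
   E   F  G 
 * F   D  E 
 * G   F  G 
(> = start, * = accepting)

start=A accept=F,G A-0->B A-1->C B-0->D B-1->E C-0->F C-1->G D-0->D D-1->E E-0->F E-1->G F-0->D F-1->E G-0->F G-1->G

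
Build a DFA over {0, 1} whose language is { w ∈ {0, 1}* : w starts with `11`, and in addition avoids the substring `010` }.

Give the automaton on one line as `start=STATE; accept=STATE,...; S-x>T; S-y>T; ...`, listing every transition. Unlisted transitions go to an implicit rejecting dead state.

start=S0; accept=S4,S7,S8; S0-0>S1; S0-1>S2; S1-0>S1; S1-1>S3; S2-0>S1; S2-1>S4; S3-0>S5; S3-1>S6; S4-0>S7; S4-1>S4; S5-0>S5; S5-1>S5; S6-0>S1; S6-1>S6; S7-0>S7; S7-1>S8; S8-0>S9; S8-1>S4; S9-0>S9; S9-1>S9

Handle the two conditions separately and then intersect. The first has 4 states tracking whether the input so far still matches the prefix `11`; the second has 4 states tracking partial matches of the forbidden pattern `010`. A product state is a pair (one from each), accepting exactly when both do.
A 10-state machine:
        0   1  
>  S0   S1  S2 
   S1   S1  S3 
   S2   S1  S4 
   S3   S5  S6 
 * S4   S7  S4 
   S5   S5  S5 
   S6   S1  S6 
 * S7   S7  S8 
 * S8   S9  S4 
   S9   S9  S9 
(> = start, * = accepting)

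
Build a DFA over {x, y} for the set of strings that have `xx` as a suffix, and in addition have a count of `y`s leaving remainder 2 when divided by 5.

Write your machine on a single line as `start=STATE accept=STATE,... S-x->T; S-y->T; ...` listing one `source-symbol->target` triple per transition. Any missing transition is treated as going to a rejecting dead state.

start=A; accept=F; A-x->A; A-y->B; B-x->B; B-y->C; C-x->D; C-y->E; D-x->F; D-y->E; E-x->E; E-y->G; F-x->F; F-y->E; G-x->G; G-y->A

Handle the two conditions separately and then intersect. The first has 3 states tracking how much of the suffix `xx` has currently been matched; the second has 5 states tracking the count of `y`s modulo 5. A product state is a pair (one from each), accepting exactly when both do. Equivalent product states are then merged.
A 7-state machine:
       x  y 
>  A   A  B 
   B   B  C 
   C   D  E 
   D   F  E 
   E   E  G 
 * F   F  E 
   G   G  A 
(> = start, * = accepting)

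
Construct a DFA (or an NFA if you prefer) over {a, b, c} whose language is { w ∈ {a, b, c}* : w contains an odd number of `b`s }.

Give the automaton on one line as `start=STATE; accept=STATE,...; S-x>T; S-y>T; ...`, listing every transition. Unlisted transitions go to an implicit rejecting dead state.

start=q0; accept=q1; q0-a>q0; q0-b>q1; q0-c>q0; q1-a>q1; q1-b>q0; q1-c>q1

The only thing that matters is how many `b`s have appeared, reduced mod 2. Use one state per residue: q0 for 0, …, q1 for 1. Reading `b` moves to the next residue; anything else stays put. q1 is accepting.
        a   b   c  
>  q0   q0  q1  q0 
 * q1   q1  q0  q1 
(> = start, * = accepting)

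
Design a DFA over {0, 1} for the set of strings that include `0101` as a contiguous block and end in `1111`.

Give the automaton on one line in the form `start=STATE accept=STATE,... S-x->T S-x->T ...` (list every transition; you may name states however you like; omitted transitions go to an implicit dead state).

Run two small machines in parallel and take their product. The first has 5 states tracking whether and how much of `0101` has been seen; the second has 5 states tracking how much of the suffix `1111` has currently been matched. A product state is a pair (one from each), accepting exactly when both do.
       0  1 
>  A   B  C 
   B   B  D 
   C   B  E 
   D   F  E 
   E   B  G 
   F   B  H 
   G   B  I 
   H   J  K 
   I   B  I 
   J   J  H 
   K   J  L 
   L   J  M 
 * M   J  M 
(> = start, * = accepting)

start=A accept=M A-0->B A-1->C B-0->B B-1->D C-0->B C-1->E D-0->F D-1->E E-0->B E-1->G F-0->B F-1->H G-0->B G-1->I H-0->J H-1->K I-0->B I-1->I J-0->J J-1->H K-0->J K-1->L L-0->J L-1->M M-0->J M-1->M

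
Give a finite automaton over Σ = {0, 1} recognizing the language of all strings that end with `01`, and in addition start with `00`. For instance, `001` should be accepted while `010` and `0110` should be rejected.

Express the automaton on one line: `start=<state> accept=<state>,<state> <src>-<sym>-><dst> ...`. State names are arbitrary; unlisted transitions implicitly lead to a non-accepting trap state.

Run two small machines in parallel and take their product. One (3 states) tracks how much of the suffix `01` has currently been matched; the other (4 states) tracks whether the input so far still matches the prefix `00`. Each combined state is a pair, one component from each; accept when both components accept. Equivalent product states are then merged.
With 6 states:
        0   1  
>  q0   q1  q2 
   q1   q3  q2 
   q2   q2  q2 
   q3   q3  q4 
 * q4   q3  q5 
   q5   q3  q5 
(> = start, * = accepting)

start=q0 accept=q4 q0-0->q1 q0-1->q2 q1-0->q3 q1-1->q2 q2-0->q2 q2-1->q2 q3-0->q3 q3-1->q4 q4-0->q3 q4-1->q5 q5-0->q3 q5-1->q5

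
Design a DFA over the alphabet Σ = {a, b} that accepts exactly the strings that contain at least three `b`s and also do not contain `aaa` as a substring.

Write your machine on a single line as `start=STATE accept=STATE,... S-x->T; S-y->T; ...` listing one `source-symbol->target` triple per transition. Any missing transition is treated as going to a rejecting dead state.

start=q0; accept=q9,q11,q12; q0-a->q1; q0-b->q2; q1-a->q3; q1-b->q2; q2-a->q4; q2-b->q5; q3-a->q6; q3-b->q2; q4-a->q7; q4-b->q5; q5-a->q8; q5-b->q9; q6-a->q6; q6-b->q6; q7-a->q6; q7-b->q5; q8-a->q10; q8-b->q9; q9-a->q11; q9-b->q9; q10-a->q6; q10-b->q9; q11-a->q12; q11-b->q9; q12-a->q6; q12-b->q9

Run two small machines in parallel and take their product. The first has 5 states tracking the count of `b`s, saturating at 4; the second has 4 states tracking partial matches of the forbidden pattern `aaa`. A product state is a pair (one from each), accepting exactly when both do. After merging equivalent states the machine shrinks.
With 13 states:
          a    b  
>  q0     q1   q2 
   q1     q3   q2 
   q2     q4   q5 
   q3     q6   q2 
   q4     q7   q5 
   q5     q8   q9 
   q6     q6   q6 
   q7     q6   q5 
   q8    q10   q9 
 * q9    q11   q9 
   q10    q6   q9 
 * q11   q12   q9 
 * q12    q6   q9 
(> = start, * = accepting)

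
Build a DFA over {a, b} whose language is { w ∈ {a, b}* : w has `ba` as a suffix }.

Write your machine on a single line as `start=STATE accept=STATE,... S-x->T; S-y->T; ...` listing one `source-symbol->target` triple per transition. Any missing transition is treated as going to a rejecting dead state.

start=q0; accept=q2; q0-a->q0; q0-b->q1; q1-a->q2; q1-b->q1; q2-a->q0; q2-b->q1

Remember how much of `ba` the current input suffix matches. State q0 means no match yet; q1 means the last symbol is `b`; q2 means the last 2 symbols are `ba`. Only q2 accepts. On a mismatch, fall back to the longest proper suffix that is still a prefix of `ba`.
A 3-state machine:
        a   b  
>  q0   q0  q1 
   q1   q2  q1 
 * q2   q0  q1 
(> = start, * = accepting)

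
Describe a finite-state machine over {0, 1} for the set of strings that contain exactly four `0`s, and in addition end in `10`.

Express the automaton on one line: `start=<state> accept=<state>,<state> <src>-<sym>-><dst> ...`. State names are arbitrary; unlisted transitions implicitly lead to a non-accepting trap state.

Run two small machines in parallel and take their product. The first has 6 states tracking the count of `0`s, saturating at 5; the second has 3 states tracking how much of the suffix `10` has currently been matched. A product state is a pair (one from each), accepting exactly when both do. Minimizing collapses redundant product states.
7 states suffice.
        0   1  
>  S0   S1  S0 
   S1   S2  S1 
   S2   S3  S2 
   S3   S4  S5 
   S4   S4  S4 
   S5   S6  S5 
 * S6   S4  S4 
(> = start, * = accepting)

start=S0 accept=S6 S0-0->S1 S0-1->S0 S1-0->S2 S1-1->S1 S2-0->S3 S2-1->S2 S3-0->S4 S3-1->S5 S4-0->S4 S4-1->S4 S5-0->S6 S5-1->S5 S6-0->S4 S6-1->S4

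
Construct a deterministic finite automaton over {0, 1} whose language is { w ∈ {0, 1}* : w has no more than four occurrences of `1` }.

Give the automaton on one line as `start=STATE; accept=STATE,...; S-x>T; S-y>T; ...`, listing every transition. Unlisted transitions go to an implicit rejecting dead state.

start=A; accept=A,B,C,D,E; A-0>A; A-1>B; B-0>B; B-1>C; C-0>C; C-1>D; D-0>D; D-1>E; E-0>E; E-1>F; F-0>F; F-1>F

Count `1`s, saturating at 5: states A through E mean 0 through 4 `1`s seen; F means more than 4. Each `1` increments (capped at F); other symbols loop. Accept from {A, B, C, D, E}.
6 states suffice.
       0  1 
>* A   A  B 
 * B   B  C 
 * C   C  D 
 * D   D  E 
 * E   E  F 
   F   F  F 
(> = start, * = accepting)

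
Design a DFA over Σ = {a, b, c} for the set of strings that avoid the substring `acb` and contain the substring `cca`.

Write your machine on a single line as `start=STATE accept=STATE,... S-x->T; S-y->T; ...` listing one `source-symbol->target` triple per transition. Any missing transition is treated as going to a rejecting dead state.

Run two small machines in parallel and take their product. The first has 4 states tracking partial matches of the forbidden pattern `acb`; the second has 4 states tracking whether and how much of `cca` has been seen. A product state is a pair (one from each), accepting exactly when both do. After merging equivalent states the machine shrinks.
9 states suffice.
        a   b   c  
>  s0   s1  s0  s2 
   s1   s1  s0  s3 
   s2   s1  s0  s4 
   s3   s1  s5  s4 
   s4   s6  s0  s4 
   s5   s5  s5  s5 
 * s6   s6  s7  s8 
 * s7   s6  s7  s7 
 * s8   s6  s5  s7 
(> = start, * = accepting)

start=s0; accept=s6,s7,s8; s0-a->s1; s0-b->s0; s0-c->s2; s1-a->s1; s1-b->s0; s1-c->s3; s2-a->s1; s2-b->s0; s2-c->s4; s3-a->s1; s3-b->s5; s3-c->s4; s4-a->s6; s4-b->s0; s4-c->s4; s5-a->s5; s5-b->s5; s5-c->s5; s6-a->s6; s6-b->s7; s6-c->s8; s7-a->s6; s7-b->s7; s7-c->s7; s8-a->s6; s8-b->s5; s8-c->s7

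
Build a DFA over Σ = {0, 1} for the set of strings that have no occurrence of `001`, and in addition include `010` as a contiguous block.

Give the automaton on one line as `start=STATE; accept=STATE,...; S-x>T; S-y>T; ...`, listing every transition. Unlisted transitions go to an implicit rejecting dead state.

start=q0; accept=q4,q5,q6; q0-0>q1; q0-1>q0; q1-0>q2; q1-1>q3; q2-0>q2; q2-1>q2; q3-0>q4; q3-1>q0; q4-0>q5; q4-1>q6; q5-0>q5; q5-1>q2; q6-0>q4; q6-1>q6

Handle the two conditions separately and then intersect. One (4 states) tracks partial matches of the forbidden pattern `001`; the other (4 states) tracks whether and how much of `010` has been seen. Each combined state is a pair, one component from each; accept when both components accept. Minimizing collapses redundant product states.
7 states suffice.
        0   1  
>  q0   q1  q0 
   q1   q2  q3 
   q2   q2  q2 
   q3   q4  q0 
 * q4   q5  q6 
 * q5   q5  q2 
 * q6   q4  q6 
(> = start, * = accepting)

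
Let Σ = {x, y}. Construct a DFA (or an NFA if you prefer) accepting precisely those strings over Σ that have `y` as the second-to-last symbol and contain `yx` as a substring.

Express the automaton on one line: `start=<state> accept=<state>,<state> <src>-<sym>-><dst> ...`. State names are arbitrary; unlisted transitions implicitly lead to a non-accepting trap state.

start=A accept=F,J A-x->B A-y->C B-x->D B-y->E C-x->F C-y->G D-x->D D-y->E E-x->F E-y->G F-x->H F-y->I G-x->F G-y->G H-x->H H-y->I I-x->F I-y->J J-x->F J-y->J

Build one automaton per condition and run them in lockstep. One (7 states) tracks the last 2 symbols read; the other (3 states) tracks whether and how much of `yx` has been seen. Each combined state is a pair, one component from each; accept when both components accept.
       x  y 
>  A   B  C 
   B   D  E 
   C   F  G 
   D   D  E 
   E   F  G 
 * F   H  I 
   G   F  G 
   H   H  I 
   I   F  J 
 * J   F  J 
(> = start, * = accepting)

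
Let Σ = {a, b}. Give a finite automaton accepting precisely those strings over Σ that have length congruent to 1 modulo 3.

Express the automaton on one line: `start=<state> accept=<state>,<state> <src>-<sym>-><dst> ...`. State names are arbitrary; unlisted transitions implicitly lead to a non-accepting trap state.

start=q0 accept=q1 q0-a->q1 q0-b->q1 q1-a->q2 q1-b->q2 q2-a->q0 q2-b->q0

Only the length mod 3 matters, so use a 3-cycle: from any state, every input symbol moves to the next state, wrapping q2 back to q0. Mark q1 accepting.
        a   b  
>  q0   q1  q1 
 * q1   q2  q2 
   q2   q0  q0 
(> = start, * = accepting)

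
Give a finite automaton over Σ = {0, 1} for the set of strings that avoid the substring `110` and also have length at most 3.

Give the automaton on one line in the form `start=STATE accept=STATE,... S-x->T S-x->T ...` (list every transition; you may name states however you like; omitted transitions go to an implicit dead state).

Build one automaton per condition and run them in lockstep. The first has 4 states tracking partial matches of the forbidden pattern `110`; the second has 5 states tracking the input length, saturating at 4. A product state is a pair (one from each), accepting exactly when both do.
A 14-state machine:
       0  1 
>* A   B  C 
 * B   D  E 
 * C   D  F 
 * D   G  H 
 * E   G  I 
 * F   J  I 
 * G   K  L 
 * H   K  M 
 * I   N  M 
   J   N  N 
   K   K  L 
   L   K  M 
   M   N  M 
   N   N  N 
(> = start, * = accepting)

start=A accept=A,B,C,D,E,F,G,H,I A-0->B A-1->C B-0->D B-1->E C-0->D C-1->F D-0->G D-1->H E-0->G E-1->I F-0->J F-1->I G-0->K G-1->L H-0->K H-1->M I-0->N I-1->M J-0->N J-1->N K-0->K K-1->L L-0->K L-1->M M-0->N M-1->M N-0->N N-1->N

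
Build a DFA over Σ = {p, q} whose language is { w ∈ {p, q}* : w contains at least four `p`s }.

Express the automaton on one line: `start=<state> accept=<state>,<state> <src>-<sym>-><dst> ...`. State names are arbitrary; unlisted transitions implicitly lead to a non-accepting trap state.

start=A accept=E,F A-p->B A-q->A B-p->C B-q->B C-p->D C-q->C D-p->E D-q->D E-p->F E-q->E F-p->F F-q->F

Only the number of `p`s matters, and only up to 5. Make a chain A → B → C → D → E → F advanced by each `p` (with F absorbing); every other symbol self-loops. The accepting set is {E, F}.
With 6 states:
       p  q 
>  A   B  A 
   B   C  B 
   C   D  C 
   D   E  D 
 * E   F  E 
 * F   F  F 
(> = start, * = accepting)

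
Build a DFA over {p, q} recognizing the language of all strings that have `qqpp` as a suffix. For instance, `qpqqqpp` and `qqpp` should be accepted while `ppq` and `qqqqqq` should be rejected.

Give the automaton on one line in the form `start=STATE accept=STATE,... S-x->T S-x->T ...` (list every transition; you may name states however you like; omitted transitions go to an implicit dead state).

start=A accept=E A-p->A A-q->B B-p->A B-q->C C-p->D C-q->C D-p->E D-q->B E-p->A E-q->B

Let each state record the length of the longest suffix of the input read so far that is also a prefix of `qqpp`. B means the last symbol is `q`; C means the last 2 symbols are `qq`; D means the last 3 symbols are `qqp`; E means the last 4 symbols are `qqpp`. Accept only at E, where the string currently ends in `qqpp`.
5 states suffice.
       p  q 
>  A   A  B 
   B   A  C 
   C   D  C 
   D   E  B 
 * E   A  B 
(> = start, * = accepting)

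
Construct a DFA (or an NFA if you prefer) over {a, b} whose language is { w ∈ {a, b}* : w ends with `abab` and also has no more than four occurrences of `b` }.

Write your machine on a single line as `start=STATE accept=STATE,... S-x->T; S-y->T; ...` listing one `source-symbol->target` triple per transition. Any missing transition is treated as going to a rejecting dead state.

start=q0; accept=q10,q13,q15; q0-a->q1; q0-b->q2; q1-a->q1; q1-b->q3; q2-a->q4; q2-b->q5; q3-a->q6; q3-b->q5; q4-a->q4; q4-b->q7; q5-a->q8; q5-b->q9; q6-a->q4; q6-b->q10; q7-a->q11; q7-b->q9; q8-a->q8; q8-b->q12; q9-a->q9; q9-b->q9; q10-a->q11; q10-b->q9; q11-a->q8; q11-b->q13; q12-a->q14; q12-b->q9; q13-a->q14; q13-b->q9; q14-a->q9; q14-b->q15; q15-a->q9; q15-b->q9

Build one automaton per condition and run them in lockstep. The first has 5 states tracking how much of the suffix `abab` has currently been matched; the second has 6 states tracking the count of `b`s, saturating at 5. A product state is a pair (one from each), accepting exactly when both do. Minimizing collapses redundant product states.
          a    b  
>  q0     q1   q2 
   q1     q1   q3 
   q2     q4   q5 
   q3     q6   q5 
   q4     q4   q7 
   q5     q8   q9 
   q6     q4  q10 
   q7    q11   q9 
   q8     q8  q12 
   q9     q9   q9 
 * q10   q11   q9 
   q11    q8  q13 
   q12   q14   q9 
 * q13   q14   q9 
   q14    q9  q15 
 * q15    q9   q9 
(> = start, * = accepting)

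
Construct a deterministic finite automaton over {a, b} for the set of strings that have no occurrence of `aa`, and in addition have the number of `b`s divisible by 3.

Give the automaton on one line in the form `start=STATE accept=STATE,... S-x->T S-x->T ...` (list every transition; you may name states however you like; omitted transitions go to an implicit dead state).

Run two small machines in parallel and take their product. One (3 states) tracks partial matches of the forbidden pattern `aa`; the other (3 states) tracks the count of `b`s modulo 3. Each combined state is a pair, one component from each; accept when both components accept. Equivalent product states are then merged.
A 7-state machine:
        a   b  
>* s0   s1  s2 
 * s1   s3  s2 
   s2   s4  s5 
   s3   s3  s3 
   s4   s3  s5 
   s5   s6  s0 
   s6   s3  s0 
(> = start, * = accepting)

start=s0 accept=s0,s1 s0-a->s1 s0-b->s2 s1-a->s3 s1-b->s2 s2-a->s4 s2-b->s5 s3-a->s3 s3-b->s3 s4-a->s3 s4-b->s5 s5-a->s6 s5-b->s0 s6-a->s3 s6-b->s0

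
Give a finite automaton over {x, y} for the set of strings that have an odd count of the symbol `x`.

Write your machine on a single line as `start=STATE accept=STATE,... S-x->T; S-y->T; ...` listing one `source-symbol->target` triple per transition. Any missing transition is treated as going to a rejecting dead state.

Keep the running count of `x`s modulo 2: each `x` advances along the cycle s0 → s1 → s0 while other symbols loop. Accept at s1.
With 2 states:
        x   y  
>  s0   s1  s0 
 * s1   s0  s1 
(> = start, * = accepting)

start=s0; accept=s1; s0-x->s1; s0-y->s0; s1-x->s0; s1-y->s1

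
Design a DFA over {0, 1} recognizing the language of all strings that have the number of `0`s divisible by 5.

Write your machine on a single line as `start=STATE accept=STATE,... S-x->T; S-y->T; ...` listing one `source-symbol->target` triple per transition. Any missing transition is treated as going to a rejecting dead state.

Keep the running count of `0`s modulo 5: each `0` advances along the cycle A → B → C → D → E → A while other symbols loop. Accept at A.
       0  1 
>* A   B  A 
   B   C  B 
   C   D  C 
   D   E  D 
   E   A  E 
(> = start, * = accepting)

start=A; accept=A; A-0->B; A-1->A; B-0->C; B-1->B; C-0->D; C-1->C; D-0->E; D-1->D; E-0->A; E-1->E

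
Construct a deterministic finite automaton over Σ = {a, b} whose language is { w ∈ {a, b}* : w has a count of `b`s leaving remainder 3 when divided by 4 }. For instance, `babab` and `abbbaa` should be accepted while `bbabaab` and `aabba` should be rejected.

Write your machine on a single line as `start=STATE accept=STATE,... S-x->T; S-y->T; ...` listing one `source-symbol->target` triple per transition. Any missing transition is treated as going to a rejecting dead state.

start=q0; accept=q3; q0-a->q0; q0-b->q1; q1-a->q1; q1-b->q2; q2-a->q2; q2-b->q3; q3-a->q3; q3-b->q0

The only thing that matters is how many `b`s have appeared, reduced mod 4. Use one state per residue: q0 for 0, …, q3 for 3. Reading `b` moves to the next residue; anything else stays put. q3 is accepting.
4 states suffice.
        a   b  
>  q0   q0  q1 
   q1   q1  q2 
   q2   q2  q3 
 * q3   q3  q0 
(> = start, * = accepting)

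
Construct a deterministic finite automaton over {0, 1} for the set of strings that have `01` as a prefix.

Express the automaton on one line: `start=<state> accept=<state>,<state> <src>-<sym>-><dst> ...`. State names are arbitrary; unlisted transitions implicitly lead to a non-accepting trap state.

Walk along `01` while the input agrees: from S0 take `0` to S1, and so on. Any deviation drops to the rejecting sink S3. Once S2 is reached the prefix is confirmed and every continuation is accepted.
4 states suffice.
        0   1  
>  S0   S1  S3 
   S1   S3  S2 
 * S2   S2  S2 
   S3   S3  S3 
(> = start, * = accepting)

start=S0 accept=S2 S0-0->S1 S0-1->S3 S1-0->S3 S1-1->S2 S2-0->S2 S2-1->S2 S3-0->S3 S3-1->S3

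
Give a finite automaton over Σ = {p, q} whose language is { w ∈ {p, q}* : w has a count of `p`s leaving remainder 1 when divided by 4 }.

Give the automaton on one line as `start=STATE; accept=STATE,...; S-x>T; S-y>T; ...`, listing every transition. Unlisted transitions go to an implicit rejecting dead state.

Keep the running count of `p`s modulo 4: each `p` advances along the cycle s0 → s1 → s2 → s3 → s0 while other symbols loop. Accept at s1.
With 4 states:
        p   q  
>  s0   s1  s0 
 * s1   s2  s1 
   s2   s3  s2 
   s3   s0  s3 
(> = start, * = accepting)

start=s0; accept=s1; s0-p>s1; s0-q>s0; s1-p>s2; s1-q>s1; s2-p>s3; s2-q>s2; s3-p>s0; s3-q>s3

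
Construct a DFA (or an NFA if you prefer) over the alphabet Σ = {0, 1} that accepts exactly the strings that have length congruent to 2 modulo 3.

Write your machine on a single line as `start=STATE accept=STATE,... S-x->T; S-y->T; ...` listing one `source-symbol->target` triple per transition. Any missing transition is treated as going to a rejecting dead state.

Only the length mod 3 matters, so use a 3-cycle: from any state, every input symbol moves to the next state, wrapping q2 back to q0. Mark q2 accepting.
With 3 states:
        0   1  
>  q0   q1  q1 
   q1   q2  q2 
 * q2   q0  q0 
(> = start, * = accepting)

start=q0; accept=q2; q0-0->q1; q0-1->q1; q1-0->q2; q1-1->q2; q2-0->q0; q2-1->q0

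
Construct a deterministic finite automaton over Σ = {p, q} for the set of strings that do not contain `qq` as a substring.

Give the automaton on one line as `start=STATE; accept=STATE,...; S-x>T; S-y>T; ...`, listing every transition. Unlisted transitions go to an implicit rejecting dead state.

start=A; accept=A,B; A-p>A; A-q>B; B-p>A; B-q>C; C-p>C; C-q>C

Track partial matches of the forbidden pattern `qq`. State C is a dead state reached once `qq` has occurred; every other state accepts. A means no part of `qq` is currently matched.
With 3 states:
       p  q 
>* A   A  B 
 * B   A  C 
   C   C  C 
(> = start, * = accepting)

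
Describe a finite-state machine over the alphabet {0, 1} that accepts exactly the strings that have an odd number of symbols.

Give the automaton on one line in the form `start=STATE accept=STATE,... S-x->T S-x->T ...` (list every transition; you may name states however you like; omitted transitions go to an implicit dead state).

start=A accept=B A-0->B A-1->B B-0->A B-1->A

Only the length mod 2 matters, so use a 2-cycle: from any state, every input symbol moves to the next state, wrapping B back to A. Mark B accepting.
2 states suffice.
       0  1 
>  A   B  B 
 * B   A  A 
(> = start, * = accepting)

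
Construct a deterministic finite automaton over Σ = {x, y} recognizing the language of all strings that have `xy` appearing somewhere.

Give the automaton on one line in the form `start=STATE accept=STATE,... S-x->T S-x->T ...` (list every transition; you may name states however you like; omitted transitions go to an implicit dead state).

States q0..q1 record the length of the longest prefix of `xy` that matches the current input suffix. Reaching q2 means `xy` has been seen, and we stay there forever. Accept from q2.
        x   y  
>  q0   q1  q0 
   q1   q1  q2 
 * q2   q2  q2 
(> = start, * = accepting)

start=q0 accept=q2 q0-x->q1 q0-y->q0 q1-x->q1 q1-y->q2 q2-x->q2 q2-y->q2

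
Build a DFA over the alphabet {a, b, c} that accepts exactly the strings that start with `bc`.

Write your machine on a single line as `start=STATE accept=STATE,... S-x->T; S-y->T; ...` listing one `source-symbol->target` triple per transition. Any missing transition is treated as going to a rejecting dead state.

start=s0; accept=s2; s0-a->s3; s0-b->s1; s0-c->s3; s1-a->s3; s1-b->s3; s1-c->s2; s2-a->s2; s2-b->s2; s2-c->s2; s3-a->s3; s3-b->s3; s3-c->s3

Walk along `bc` while the input agrees: from s0 take `b` to s1, and so on. Any deviation drops to the rejecting sink s3. Once s2 is reached the prefix is confirmed and every continuation is accepted.
With 4 states:
        a   b   c  
>  s0   s3  s1  s3 
   s1   s3  s3  s2 
 * s2   s2  s2  s2 
   s3   s3  s3  s3 
(> = start, * = accepting)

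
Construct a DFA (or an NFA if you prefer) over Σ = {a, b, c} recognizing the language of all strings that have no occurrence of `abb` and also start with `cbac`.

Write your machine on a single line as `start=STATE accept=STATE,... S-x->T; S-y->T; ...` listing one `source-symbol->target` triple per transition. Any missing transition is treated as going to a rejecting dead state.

Build one automaton per condition and run them in lockstep. The first has 4 states tracking partial matches of the forbidden pattern `abb`; the second has 6 states tracking whether the input so far still matches the prefix `cbac`. A product state is a pair (one from each), accepting exactly when both do.
          a    b    c  
>  q0     q1   q2   q3 
   q1     q1   q4   q2 
   q2     q1   q2   q2 
   q3     q1   q5   q2 
   q4     q1   q6   q2 
   q5     q7   q2   q2 
   q6     q6   q6   q6 
   q7     q1   q4   q8 
 * q8     q9   q8   q8 
 * q9     q9  q10   q8 
 * q10    q9  q11   q8 
   q11   q11  q11  q11 
(> = start, * = accepting)

start=q0; accept=q8,q9,q10; q0-a->q1; q0-b->q2; q0-c->q3; q1-a->q1; q1-b->q4; q1-c->q2; q2-a->q1; q2-b->q2; q2-c->q2; q3-a->q1; q3-b->q5; q3-c->q2; q4-a->q1; q4-b->q6; q4-c->q2; q5-a->q7; q5-b->q2; q5-c->q2; q6-a->q6; q6-b->q6; q6-c->q6; q7-a->q1; q7-b->q4; q7-c->q8; q8-a->q9; q8-b->q8; q8-c->q8; q9-a->q9; q9-b->q10; q9-c->q8; q10-a->q9; q10-b->q11; q10-c->q8; q11-a->q11; q11-b->q11; q11-c->q11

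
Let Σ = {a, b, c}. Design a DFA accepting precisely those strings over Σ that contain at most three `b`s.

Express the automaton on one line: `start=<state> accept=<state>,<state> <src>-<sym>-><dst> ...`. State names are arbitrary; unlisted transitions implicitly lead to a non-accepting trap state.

Count `b`s, saturating at 4: states s0 through s3 mean 0 through 3 `b`s seen; s4 means more than 3. Each `b` increments (capped at s4); other symbols loop. Accept from {s0, s1, s2, s3}.
        a   b   c  
>* s0   s0  s1  s0 
 * s1   s1  s2  s1 
 * s2   s2  s3  s2 
 * s3   s3  s4  s3 
   s4   s4  s4  s4 
(> = start, * = accepting)

start=s0 accept=s0,s1,s2,s3 s0-a->s0 s0-b->s1 s0-c->s0 s1-a->s1 s1-b->s2 s1-c->s1 s2-a->s2 s2-b->s3 s2-c->s2 s3-a->s3 s3-b->s4 s3-c->s3 s4-a->s4 s4-b->s4 s4-c->s4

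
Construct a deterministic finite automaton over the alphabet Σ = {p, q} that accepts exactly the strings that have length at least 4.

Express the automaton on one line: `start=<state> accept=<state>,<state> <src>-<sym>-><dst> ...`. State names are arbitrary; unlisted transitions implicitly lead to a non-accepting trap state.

Count input length up to 5: every symbol moves from A toward F, which means 'more than 4' and absorbs. Accept from {E, F}.
A 6-state machine:
       p  q 
>  A   B  B 
   B   C  C 
   C   D  D 
   D   E  E 
 * E   F  F 
 * F   F  F 
(> = start, * = accepting)

start=A accept=E,F A-p->B A-q->B B-p->C B-q->C C-p->D C-q->D D-p->E D-q->E E-p->F E-q->F F-p->F F-q->F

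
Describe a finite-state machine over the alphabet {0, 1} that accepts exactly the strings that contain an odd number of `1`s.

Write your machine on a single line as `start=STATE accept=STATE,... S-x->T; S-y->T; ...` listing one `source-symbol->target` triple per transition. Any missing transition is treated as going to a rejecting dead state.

The only thing that matters is how many `1`s have appeared, reduced mod 2. Use one state per residue: q0 for 0, …, q1 for 1. Reading `1` moves to the next residue; anything else stays put. q1 is accepting.
With 2 states:
        0   1  
>  q0   q0  q1 
 * q1   q1  q0 
(> = start, * = accepting)

start=q0; accept=q1; q0-0->q0; q0-1->q1; q1-0->q1; q1-1->q0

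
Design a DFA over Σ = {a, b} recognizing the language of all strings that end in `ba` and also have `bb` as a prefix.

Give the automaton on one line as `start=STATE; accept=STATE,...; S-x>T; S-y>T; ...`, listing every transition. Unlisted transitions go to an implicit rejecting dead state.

start=s0; accept=s6; s0-a>s1; s0-b>s2; s1-a>s1; s1-b>s3; s2-a>s4; s2-b>s5; s3-a>s4; s3-b>s3; s4-a>s1; s4-b>s3; s5-a>s6; s5-b>s5; s6-a>s7; s6-b>s5; s7-a>s7; s7-b>s5

Run two small machines in parallel and take their product. The first has 3 states tracking how much of the suffix `ba` has currently been matched; the second has 4 states tracking whether the input so far still matches the prefix `bb`. A product state is a pair (one from each), accepting exactly when both do.
        a   b  
>  s0   s1  s2 
   s1   s1  s3 
   s2   s4  s5 
   s3   s4  s3 
   s4   s1  s3 
   s5   s6  s5 
 * s6   s7  s5 
   s7   s7  s5 
(> = start, * = accepting)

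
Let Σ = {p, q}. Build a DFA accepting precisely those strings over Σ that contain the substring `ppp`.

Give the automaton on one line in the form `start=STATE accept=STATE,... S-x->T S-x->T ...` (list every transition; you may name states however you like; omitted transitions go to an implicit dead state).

start=S0 accept=S3 S0-p->S1 S0-q->S0 S1-p->S2 S1-q->S0 S2-p->S3 S2-q->S0 S3-p->S3 S3-q->S3

Track how much of `ppp` has been matched so far: state S0 is no progress, S3 is the absorbing accept state reached once `ppp` has occurred. Intermediate states record partial matches; on a mismatch, fall back to the longest reusable overlap.
With 4 states:
        p   q  
>  S0   S1  S0 
   S1   S2  S0 
   S2   S3  S0 
 * S3   S3  S3 
(> = start, * = accepting)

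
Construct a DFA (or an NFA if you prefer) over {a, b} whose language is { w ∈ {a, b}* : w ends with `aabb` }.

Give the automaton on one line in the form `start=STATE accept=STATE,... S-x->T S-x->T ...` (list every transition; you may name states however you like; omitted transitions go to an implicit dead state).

start=q0 accept=q4 q0-a->q1 q0-b->q0 q1-a->q2 q1-b->q0 q2-a->q2 q2-b->q3 q3-a->q1 q3-b->q4 q4-a->q1 q4-b->q0

Let each state record the length of the longest suffix of the input read so far that is also a prefix of `aabb`. q1 means the last symbol is `a`; q2 means the last 2 symbols are `aa`; q3 means the last 3 symbols are `aab`; q4 means the last 4 symbols are `aabb`. Accept only at q4, where the string currently ends in `aabb`.
With 5 states:
        a   b  
>  q0   q1  q0 
   q1   q2  q0 
   q2   q2  q3 
   q3   q1  q4 
 * q4   q1  q0 
(> = start, * = accepting)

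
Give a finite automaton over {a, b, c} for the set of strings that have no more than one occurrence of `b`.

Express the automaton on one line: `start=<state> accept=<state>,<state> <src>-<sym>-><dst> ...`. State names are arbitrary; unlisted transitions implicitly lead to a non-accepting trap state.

Only the number of `b`s matters, and only up to 2. Make a chain S0 → S1 → S2 advanced by each `b` (with S2 absorbing); every other symbol self-loops. The accepting set is {S0, S1}.
A 3-state machine:
        a   b   c  
>* S0   S0  S1  S0 
 * S1   S1  S2  S1 
   S2   S2  S2  S2 
(> = start, * = accepting)

start=S0 accept=S0,S1 S0-a->S0 S0-b->S1 S0-c->S0 S1-a->S1 S1-b->S2 S1-c->S1 S2-a->S2 S2-b->S2 S2-c->S2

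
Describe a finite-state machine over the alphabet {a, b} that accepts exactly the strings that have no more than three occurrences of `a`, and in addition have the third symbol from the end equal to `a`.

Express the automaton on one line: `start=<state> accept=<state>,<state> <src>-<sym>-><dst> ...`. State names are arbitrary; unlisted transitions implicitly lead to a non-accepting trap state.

Build one automaton per condition and run them in lockstep. One (5 states) tracks the count of `a`s, saturating at 4; the other (15 states) tracks the last 3 symbols read. Each combined state is a pair, one component from each; accept when both components accept. Equivalent product states are then merged.
With 20 states:
          a    b  
>  s0     s1   s0 
   s1     s2   s3 
   s2     s4   s5 
   s3     s6   s7 
 * s4     s8   s9 
 * s5    s10  s11 
 * s6    s12  s13 
 * s7    s14  s15 
   s8     s8   s8 
 * s9     s8  s16 
 * s10    s8  s17 
 * s11   s18  s19 
   s12    s8   s9 
   s13   s10  s11 
   s14   s12  s13 
   s15   s14  s15 
 * s16    s8   s8 
   s17    s8  s16 
   s18    s8  s17 
   s19   s18  s19 
(> = start, * = accepting)

start=s0 accept=s4,s5,s6,s7,s9,s10,s11,s16 s0-a->s1 s0-b->s0 s1-a->s2 s1-b->s3 s2-a->s4 s2-b->s5 s3-a->s6 s3-b->s7 s4-a->s8 s4-b->s9 s5-a->s10 s5-b->s11 s6-a->s12 s6-b->s13 s7-a->s14 s7-b->s15 s8-a->s8 s8-b->s8 s9-a->s8 s9-b->s16 s10-a->s8 s10-b->s17 s11-a->s18 s11-b->s19 s12-a->s8 s12-b->s9 s13-a->s10 s13-b->s11 s14-a->s12 s14-b->s13 s15-a->s14 s15-b->s15 s16-a->s8 s16-b->s8 s17-a->s8 s17-b->s16 s18-a->s8 s18-b->s17 s19-a->s18 s19-b->s19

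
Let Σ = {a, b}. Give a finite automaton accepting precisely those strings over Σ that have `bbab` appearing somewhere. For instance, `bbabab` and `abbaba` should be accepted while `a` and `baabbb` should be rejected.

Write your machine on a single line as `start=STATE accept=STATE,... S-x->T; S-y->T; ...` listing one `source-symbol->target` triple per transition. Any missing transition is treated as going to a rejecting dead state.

start=q0; accept=q4; q0-a->q0; q0-b->q1; q1-a->q0; q1-b->q2; q2-a->q3; q2-b->q2; q3-a->q0; q3-b->q4; q4-a->q4; q4-b->q4

States q0..q3 record the length of the longest prefix of `bbab` that matches the current input suffix. Reaching q4 means `bbab` has been seen, and we stay there forever. Accept from q4.
With 5 states:
        a   b  
>  q0   q0  q1 
   q1   q0  q2 
   q2   q3  q2 
   q3   q0  q4 
 * q4   q4  q4 
(> = start, * = accepting)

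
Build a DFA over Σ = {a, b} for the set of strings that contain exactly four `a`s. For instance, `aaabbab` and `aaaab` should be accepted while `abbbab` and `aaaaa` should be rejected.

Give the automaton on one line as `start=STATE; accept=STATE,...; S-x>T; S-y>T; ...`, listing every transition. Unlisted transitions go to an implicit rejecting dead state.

Count `a`s, saturating at 5: states S0 through S4 mean 0 through 4 `a`s seen; S5 means more than 4. Each `a` increments (capped at S5); other symbols loop. Accept from {S4}.
With 6 states:
        a   b  
>  S0   S1  S0 
   S1   S2  S1 
   S2   S3  S2 
   S3   S4  S3 
 * S4   S5  S4 
   S5   S5  S5 
(> = start, * = accepting)

start=S0; accept=S4; S0-a>S1; S0-b>S0; S1-a>S2; S1-b>S1; S2-a>S3; S2-b>S2; S3-a>S4; S3-b>S3; S4-a>S5; S4-b>S4; S5-a>S5; S5-b>S5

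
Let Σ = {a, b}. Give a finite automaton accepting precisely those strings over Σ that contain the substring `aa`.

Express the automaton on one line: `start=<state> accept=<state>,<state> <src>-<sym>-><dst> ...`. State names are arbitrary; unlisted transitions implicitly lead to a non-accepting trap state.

start=S0 accept=S2 S0-a->S1 S0-b->S0 S1-a->S2 S1-b->S0 S2-a->S2 S2-b->S2

States S0..S1 record the length of the longest prefix of `aa` that matches the current input suffix. Reaching S2 means `aa` has been seen, and we stay there forever. Accept from S2.
With 3 states:
        a   b  
>  S0   S1  S0 
   S1   S2  S0 
 * S2   S2  S2 
(> = start, * = accepting)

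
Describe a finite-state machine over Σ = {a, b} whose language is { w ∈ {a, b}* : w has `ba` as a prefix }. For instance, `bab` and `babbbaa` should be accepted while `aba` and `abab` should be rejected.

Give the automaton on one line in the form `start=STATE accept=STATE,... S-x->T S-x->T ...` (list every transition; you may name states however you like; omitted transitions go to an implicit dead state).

start=s0 accept=s2 s0-a->s3 s0-b->s1 s1-a->s2 s1-b->s3 s2-a->s2 s2-b->s2 s3-a->s3 s3-b->s3

Walk along `ba` while the input agrees: from s0 take `b` to s1, and so on. Any deviation drops to the rejecting sink s3. Once s2 is reached the prefix is confirmed and every continuation is accepted.
4 states suffice.
        a   b  
>  s0   s3  s1 
   s1   s2  s3 
 * s2   s2  s2 
   s3   s3  s3 
(> = start, * = accepting)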